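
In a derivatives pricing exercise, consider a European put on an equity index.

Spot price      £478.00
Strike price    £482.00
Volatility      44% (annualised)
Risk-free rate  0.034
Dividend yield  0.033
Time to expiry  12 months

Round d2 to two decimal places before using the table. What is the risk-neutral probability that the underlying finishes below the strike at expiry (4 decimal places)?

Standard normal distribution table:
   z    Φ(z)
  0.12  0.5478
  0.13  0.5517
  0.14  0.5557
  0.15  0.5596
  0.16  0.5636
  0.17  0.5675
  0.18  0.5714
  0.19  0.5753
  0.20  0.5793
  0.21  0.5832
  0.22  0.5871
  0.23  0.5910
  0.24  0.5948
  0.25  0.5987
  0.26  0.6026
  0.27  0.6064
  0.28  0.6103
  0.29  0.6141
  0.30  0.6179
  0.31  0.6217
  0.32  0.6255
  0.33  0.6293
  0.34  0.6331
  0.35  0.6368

0.5948

σ√T = 0.44 × 1.0000 = 0.4400
d₁ = [ln(478/482) + (0.034 − 0.033 + ½·0.44²)·1] / (σ√T) = (-0.0083 + 0.0978) / 0.4400 = 0.2033 ≈ 0.20
d₂ = 0.2033 − 0.4400 = -0.2367 ≈ -0.24
Risk-neutral Pr[S_T < K] = N(−d₂) = N(0.24) = 0.5948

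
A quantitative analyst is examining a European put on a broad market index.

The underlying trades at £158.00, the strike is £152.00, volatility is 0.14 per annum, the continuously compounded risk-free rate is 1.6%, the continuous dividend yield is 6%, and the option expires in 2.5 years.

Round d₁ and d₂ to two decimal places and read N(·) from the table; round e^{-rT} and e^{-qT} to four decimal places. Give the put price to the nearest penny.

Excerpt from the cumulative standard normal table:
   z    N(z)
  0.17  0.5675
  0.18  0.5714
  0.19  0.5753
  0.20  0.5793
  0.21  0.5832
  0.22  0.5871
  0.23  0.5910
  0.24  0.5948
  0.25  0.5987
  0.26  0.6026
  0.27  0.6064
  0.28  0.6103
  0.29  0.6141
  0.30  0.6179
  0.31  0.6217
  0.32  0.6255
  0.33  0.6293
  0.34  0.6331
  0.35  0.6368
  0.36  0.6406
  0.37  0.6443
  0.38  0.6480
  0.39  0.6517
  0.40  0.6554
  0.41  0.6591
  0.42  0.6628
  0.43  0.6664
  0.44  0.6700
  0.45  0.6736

£18.01

σ√T = 0.14·√2.5 = 0.2214
d₁ = [ln(158/152) + (0.016 − 0.06 + 0.14²/2)·2.5] / 0.2214 = [0.0387 − 0.0855] / 0.2214 = -0.2114 which rounds to -0.21
d₂ = d₁ − σ√T = -0.2114 − 0.2214 = -0.4327 which rounds to -0.43
e^(−qT) = e^(−0.06·2.5) = 0.8607;  e^(−rT) = e^(−0.016·2.5) = 0.9608
N(−d₂) = N(0.43) = 0.6664;  N(−d₁) = N(0.21) = 0.5832
P = 152·0.9608·0.6664 − 158·0.8607·0.5832 = 97.3221 − 79.3097 = 18.0124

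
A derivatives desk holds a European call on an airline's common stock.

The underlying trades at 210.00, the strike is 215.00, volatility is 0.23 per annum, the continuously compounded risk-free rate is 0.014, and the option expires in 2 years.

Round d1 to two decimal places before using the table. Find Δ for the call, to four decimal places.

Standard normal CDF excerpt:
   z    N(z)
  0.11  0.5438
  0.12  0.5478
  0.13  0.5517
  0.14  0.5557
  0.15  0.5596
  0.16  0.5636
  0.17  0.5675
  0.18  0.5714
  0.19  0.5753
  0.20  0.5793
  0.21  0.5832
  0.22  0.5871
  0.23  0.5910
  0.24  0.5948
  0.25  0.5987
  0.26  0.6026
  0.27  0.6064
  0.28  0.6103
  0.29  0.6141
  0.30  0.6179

0.5714

σ√T = 0.23 × 1.4142 = 0.3253
d₁ = [ln(210/215) + (0.014 + 0.23²/2)·2] / 0.3253 = [-0.0235 + 0.0809] / 0.3253 = 0.1764 which rounds to 0.18
N(d₁) = N(0.18) = 0.5714
Δ_call = N(d₁) = 0.5714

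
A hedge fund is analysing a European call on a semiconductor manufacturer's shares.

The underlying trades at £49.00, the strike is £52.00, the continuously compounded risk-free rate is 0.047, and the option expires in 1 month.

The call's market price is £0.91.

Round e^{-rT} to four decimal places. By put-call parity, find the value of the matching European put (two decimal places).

£3.71

e^(−rT) = e^(−0.047·0.08333) = 0.9961
Put-call parity: C − P = S − K·e^(−rT) = 49 − 52·0.9961 = 49 − 51.7972 = -2.7972
P = C − (C − P) = 0.91 − (-2.7972) = 3.7072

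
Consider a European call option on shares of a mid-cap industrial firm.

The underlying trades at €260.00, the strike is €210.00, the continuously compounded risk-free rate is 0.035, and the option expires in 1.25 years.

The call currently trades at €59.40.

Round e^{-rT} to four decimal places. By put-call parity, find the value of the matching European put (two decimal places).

e^(−rT) = e^(−0.035·1.25) = 0.9572
Put-call parity: C − P = S − K·e^(−rT) = 260 − 210·0.9572 = 260 − 201.0120 = 58.9880
P = C − (C − P) = 59.40 − (58.9880) = 0.4120

€0.41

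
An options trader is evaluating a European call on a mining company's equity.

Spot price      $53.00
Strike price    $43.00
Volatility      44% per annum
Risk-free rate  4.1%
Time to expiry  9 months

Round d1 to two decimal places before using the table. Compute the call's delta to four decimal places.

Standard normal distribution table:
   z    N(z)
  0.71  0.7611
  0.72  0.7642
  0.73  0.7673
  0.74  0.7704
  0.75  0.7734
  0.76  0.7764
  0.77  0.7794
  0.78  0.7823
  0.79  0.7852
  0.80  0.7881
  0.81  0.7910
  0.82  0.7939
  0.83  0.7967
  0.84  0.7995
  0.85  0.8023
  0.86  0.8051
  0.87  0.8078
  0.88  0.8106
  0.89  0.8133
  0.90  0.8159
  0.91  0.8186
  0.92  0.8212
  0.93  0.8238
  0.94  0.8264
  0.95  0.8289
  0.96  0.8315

0.7939

T = 0.75;  σ√T = 0.3811
ln(S/K) + (r + σ²/2)T = ln(53/43) + (0.041 + 0.44²/2)·0.75 = 0.2091 + 0.1033 = 0.3124
d₁ = 0.3124 / 0.3811 = 0.8199 ≈ 0.82
N(d₁) = N(0.82) = 0.7939
Δ_call = N(d₁) = 0.7939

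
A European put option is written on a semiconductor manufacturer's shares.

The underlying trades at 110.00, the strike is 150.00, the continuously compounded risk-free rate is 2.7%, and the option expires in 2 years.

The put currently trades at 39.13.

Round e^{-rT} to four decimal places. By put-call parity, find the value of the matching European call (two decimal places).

e^(−rT) = e^(−0.027·2) = 0.9474
Put-call parity: C − P = S − K·e^(−rT) = 110 − 150·0.9474 = 110 − 142.1100 = -32.1100
C = P + (C − P) = 39.13 + (-32.1100) = 7.0200

7.02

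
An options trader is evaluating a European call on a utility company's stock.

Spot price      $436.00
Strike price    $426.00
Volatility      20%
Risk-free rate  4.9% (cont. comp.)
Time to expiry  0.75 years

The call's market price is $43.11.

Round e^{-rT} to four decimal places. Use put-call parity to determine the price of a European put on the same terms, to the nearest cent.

exp(−rT) = exp(−0.049·0.75) = 0.9639
Put-call parity: C − P = S − K·e^(−rT) = 436 − 426·0.9639 = 436 − 410.6214 = 25.3786
P = C − (C − P) = 43.11 − (25.3786) = 17.7314

$17.73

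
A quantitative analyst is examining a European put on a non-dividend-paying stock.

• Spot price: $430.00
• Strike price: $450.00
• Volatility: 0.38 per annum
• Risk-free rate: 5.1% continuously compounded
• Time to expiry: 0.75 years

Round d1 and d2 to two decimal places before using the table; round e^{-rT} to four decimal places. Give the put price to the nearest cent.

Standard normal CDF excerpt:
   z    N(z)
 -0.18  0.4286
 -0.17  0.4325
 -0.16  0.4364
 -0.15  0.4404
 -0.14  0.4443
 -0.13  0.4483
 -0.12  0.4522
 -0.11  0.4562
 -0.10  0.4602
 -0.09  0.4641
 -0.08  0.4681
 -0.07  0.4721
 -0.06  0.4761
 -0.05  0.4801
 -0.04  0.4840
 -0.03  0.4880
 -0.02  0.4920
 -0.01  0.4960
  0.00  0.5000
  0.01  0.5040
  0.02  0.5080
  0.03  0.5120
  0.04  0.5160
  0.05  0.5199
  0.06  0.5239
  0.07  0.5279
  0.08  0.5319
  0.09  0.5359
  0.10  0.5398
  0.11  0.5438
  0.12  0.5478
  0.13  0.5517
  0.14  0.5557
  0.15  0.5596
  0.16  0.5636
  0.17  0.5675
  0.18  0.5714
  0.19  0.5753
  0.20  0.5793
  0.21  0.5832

σ√T = 0.38 × 0.8660 = 0.3291
d₁ = [ln(430/450) + (0.051 + 0.38²/2)·0.75] / 0.3291 = [-0.0455 + 0.0924] / 0.3291 = 0.1426 → 0.14
d₂ = d₁ − σ√T = 0.1426 − 0.3291 = -0.1865 → -0.19
exp(−rT) = exp(−0.051·0.75) = 0.9625
P = 450·0.9625·N(0.19) − 430·N(-0.14) = 450·0.9625·0.5753 − 430·0.4443 = 249.1768 − 191.0490 = 58.1278

$58.13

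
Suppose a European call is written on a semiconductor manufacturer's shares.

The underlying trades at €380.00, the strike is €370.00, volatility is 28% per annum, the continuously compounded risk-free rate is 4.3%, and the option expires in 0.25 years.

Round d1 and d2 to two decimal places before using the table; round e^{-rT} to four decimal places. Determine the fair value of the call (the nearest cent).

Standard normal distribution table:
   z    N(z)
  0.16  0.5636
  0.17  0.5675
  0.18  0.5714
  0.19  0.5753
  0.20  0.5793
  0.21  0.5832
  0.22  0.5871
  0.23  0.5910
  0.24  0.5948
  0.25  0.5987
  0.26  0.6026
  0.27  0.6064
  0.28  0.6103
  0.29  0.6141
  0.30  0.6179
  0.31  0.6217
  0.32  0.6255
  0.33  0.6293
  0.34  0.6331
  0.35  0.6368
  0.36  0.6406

€28.53

T = 0.25;  σ√T = 0.1400
d₁ = [ln(380/370) + (0.043 + 0.28²/2)·0.25] / 0.1400 = [0.0267 + 0.0205] / 0.1400 = 0.3373 ⇒ 0.34
d₂ = d₁ − σ√T = 0.3373 − 0.1400 = 0.1973 ⇒ 0.20
e^(−rT) = e^(−0.043·0.25) = 0.9893
C = 380·N(0.34) − 370·0.9893·N(0.20) = 380·0.6331 − 370·0.9893·0.5793 = 240.5780 − 212.0476 = 28.5304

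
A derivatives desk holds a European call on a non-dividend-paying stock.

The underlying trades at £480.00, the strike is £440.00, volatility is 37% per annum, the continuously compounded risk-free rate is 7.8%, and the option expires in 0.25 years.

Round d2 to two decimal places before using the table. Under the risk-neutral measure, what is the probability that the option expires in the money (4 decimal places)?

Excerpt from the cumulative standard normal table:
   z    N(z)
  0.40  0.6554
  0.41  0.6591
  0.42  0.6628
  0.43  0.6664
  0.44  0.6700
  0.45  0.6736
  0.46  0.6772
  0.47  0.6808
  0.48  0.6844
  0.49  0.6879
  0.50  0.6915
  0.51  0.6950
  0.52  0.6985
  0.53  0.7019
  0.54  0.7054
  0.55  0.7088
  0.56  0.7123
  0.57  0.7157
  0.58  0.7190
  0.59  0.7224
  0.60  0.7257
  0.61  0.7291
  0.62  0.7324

0.6844

σ√T = 0.37·√0.25 = 0.1850
d₁ = [ln(480/440) + (0.078 + 0.37²/2)·0.25] / 0.1850 = [0.0870 + 0.0366] / 0.1850 = 0.6682 ≈ 0.67
d₂ = d₁ − σ√T = 0.6682 − 0.1850 = 0.4832 ≈ 0.48
Pr(exercise) under Q = N(d₂) = 0.6844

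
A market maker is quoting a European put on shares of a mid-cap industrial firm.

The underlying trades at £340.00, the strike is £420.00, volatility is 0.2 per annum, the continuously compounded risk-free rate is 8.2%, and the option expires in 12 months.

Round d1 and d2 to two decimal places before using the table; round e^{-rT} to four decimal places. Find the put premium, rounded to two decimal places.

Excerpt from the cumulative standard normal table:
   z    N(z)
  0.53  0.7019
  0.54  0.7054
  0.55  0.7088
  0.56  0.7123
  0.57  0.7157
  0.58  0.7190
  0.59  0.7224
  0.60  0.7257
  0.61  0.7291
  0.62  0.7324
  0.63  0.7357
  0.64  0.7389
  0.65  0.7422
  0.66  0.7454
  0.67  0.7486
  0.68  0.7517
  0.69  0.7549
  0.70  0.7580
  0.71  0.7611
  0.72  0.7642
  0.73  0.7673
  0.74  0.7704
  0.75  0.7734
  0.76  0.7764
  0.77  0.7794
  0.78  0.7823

£58.27

σ√T = 0.2·√1 = 0.2000
d₁ = [ln(340/420) + (0.082 + ½·0.2²)·1] / (σ√T) = (-0.2113 + 0.1020) / 0.2000 = -0.5465 → -0.55
d₂ = -0.5465 − 0.2000 = -0.7465 → -0.75
e^(−rT) = e^(−0.082·1) = 0.9213
N(−d₂) = N(0.75) = 0.7734;  N(−d₁) = N(0.55) = 0.7088
P = 420·0.9213·0.7734 − 340·0.7088 = 299.2640 − 240.9920 = 58.2720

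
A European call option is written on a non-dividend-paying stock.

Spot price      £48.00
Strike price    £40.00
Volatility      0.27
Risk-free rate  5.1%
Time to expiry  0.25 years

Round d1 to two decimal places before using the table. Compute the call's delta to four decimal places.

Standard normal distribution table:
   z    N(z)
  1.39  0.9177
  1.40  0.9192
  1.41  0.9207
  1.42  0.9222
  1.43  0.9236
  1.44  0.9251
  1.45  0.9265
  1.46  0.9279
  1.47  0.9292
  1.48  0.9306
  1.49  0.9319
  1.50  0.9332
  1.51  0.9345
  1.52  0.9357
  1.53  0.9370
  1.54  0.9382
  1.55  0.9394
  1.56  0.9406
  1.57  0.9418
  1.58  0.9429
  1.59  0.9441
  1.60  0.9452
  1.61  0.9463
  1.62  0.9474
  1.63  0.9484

0.9345

σ√T = 0.27·√0.25 = 0.1350
d₁ = [ln(48/40) + (0.051 + ½·0.27²)·0.25] / (σ√T) = (0.1823 + 0.0219) / 0.1350 = 1.5125 ≈ 1.51
N(d₁) = N(1.51) = 0.9345
Δ_call = N(d₁) = 0.9345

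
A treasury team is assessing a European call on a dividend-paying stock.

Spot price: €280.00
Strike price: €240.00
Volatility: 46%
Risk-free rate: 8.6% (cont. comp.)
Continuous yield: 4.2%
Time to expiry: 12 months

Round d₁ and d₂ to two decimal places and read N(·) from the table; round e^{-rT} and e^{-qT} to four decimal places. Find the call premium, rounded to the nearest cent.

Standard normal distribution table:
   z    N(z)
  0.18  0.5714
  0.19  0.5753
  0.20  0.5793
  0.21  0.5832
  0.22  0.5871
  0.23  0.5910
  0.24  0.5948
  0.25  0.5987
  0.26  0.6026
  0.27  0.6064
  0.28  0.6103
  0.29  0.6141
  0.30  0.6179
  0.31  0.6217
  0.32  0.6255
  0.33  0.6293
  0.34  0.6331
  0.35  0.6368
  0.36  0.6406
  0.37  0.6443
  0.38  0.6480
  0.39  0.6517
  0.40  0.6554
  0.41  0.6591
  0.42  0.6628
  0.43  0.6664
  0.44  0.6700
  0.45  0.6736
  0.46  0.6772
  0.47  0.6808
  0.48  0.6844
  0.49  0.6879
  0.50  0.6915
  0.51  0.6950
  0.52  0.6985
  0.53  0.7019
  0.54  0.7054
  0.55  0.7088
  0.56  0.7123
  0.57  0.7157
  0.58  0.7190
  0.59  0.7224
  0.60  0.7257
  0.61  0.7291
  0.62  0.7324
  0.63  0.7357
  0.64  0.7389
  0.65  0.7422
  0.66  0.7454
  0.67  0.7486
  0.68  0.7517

€72.56

T = 1;  σ√T = 0.4600
d₁ = [ln(280/240) + (0.086 − 0.042 + 0.46²/2)·1] / 0.4600 = [0.1542 + 0.1498] / 0.4600 = 0.6608 ≈ 0.66
d₂ = d₁ − σ√T = 0.6608 − 0.4600 = 0.2008 ≈ 0.20
e^(−qT) = e^(−0.042·1) = 0.9589;  e^(−rT) = e^(−0.086·1) = 0.9176
N(d₁) = N(0.66) = 0.7454;  N(d₂) = N(0.20) = 0.5793
C = 280·0.9589·0.7454 − 240·0.9176·0.5793 = 200.1339 − 127.5758 = 72.5582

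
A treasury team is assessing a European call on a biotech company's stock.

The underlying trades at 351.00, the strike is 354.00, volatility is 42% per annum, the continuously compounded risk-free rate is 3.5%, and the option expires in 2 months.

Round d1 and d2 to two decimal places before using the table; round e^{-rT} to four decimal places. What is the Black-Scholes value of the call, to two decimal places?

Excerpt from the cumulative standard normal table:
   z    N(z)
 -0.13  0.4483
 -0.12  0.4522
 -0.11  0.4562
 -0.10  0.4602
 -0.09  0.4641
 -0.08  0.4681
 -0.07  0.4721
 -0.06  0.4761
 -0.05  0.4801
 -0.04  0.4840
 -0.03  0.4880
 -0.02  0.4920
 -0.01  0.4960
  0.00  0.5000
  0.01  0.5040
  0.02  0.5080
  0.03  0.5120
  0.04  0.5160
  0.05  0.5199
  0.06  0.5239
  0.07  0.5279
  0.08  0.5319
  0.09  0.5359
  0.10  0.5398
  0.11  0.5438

23.33

σ√T = 0.42·√0.1667 = 0.1715
d₁ = [ln(351/354) + (0.035 + 0.42²/2)·0.1667] / 0.1715 = [-0.0085 + 0.0205] / 0.1715 = 0.0701 ≈ 0.07
d₂ = d₁ − σ√T = 0.0701 − 0.1715 = -0.1013 ≈ -0.10
e^(−rT) = e^(−0.035·0.1667) = 0.9942
N(d₁) = N(0.07) = 0.5279;  N(d₂) = N(-0.10) = 0.4602
C = 351·0.5279 − 354·0.9942·0.4602 = 185.2929 − 161.9659 = 23.3270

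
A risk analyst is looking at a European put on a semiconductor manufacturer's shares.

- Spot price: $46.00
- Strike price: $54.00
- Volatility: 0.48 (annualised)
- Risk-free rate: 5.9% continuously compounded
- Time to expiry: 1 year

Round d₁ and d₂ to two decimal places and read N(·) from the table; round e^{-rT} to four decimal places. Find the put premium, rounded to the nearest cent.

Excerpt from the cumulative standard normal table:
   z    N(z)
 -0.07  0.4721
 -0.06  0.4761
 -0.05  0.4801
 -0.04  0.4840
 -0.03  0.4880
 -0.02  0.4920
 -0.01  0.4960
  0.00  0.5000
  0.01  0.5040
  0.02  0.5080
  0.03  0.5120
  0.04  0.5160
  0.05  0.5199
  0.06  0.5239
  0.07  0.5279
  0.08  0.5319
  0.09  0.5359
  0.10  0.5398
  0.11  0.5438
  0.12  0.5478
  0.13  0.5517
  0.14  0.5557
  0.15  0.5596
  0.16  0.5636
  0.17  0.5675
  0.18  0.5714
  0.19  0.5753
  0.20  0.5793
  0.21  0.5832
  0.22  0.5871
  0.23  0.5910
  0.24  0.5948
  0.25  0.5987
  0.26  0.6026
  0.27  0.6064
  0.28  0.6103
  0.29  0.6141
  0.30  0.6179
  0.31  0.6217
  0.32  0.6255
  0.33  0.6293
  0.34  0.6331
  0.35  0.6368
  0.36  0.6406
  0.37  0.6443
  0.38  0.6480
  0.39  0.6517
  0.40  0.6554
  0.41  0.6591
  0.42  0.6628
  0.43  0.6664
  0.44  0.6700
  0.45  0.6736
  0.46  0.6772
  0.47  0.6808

σ√T = 0.48·√1 = 0.4800
d₁ = [ln(46/54) + (0.059 + 0.48²/2)·1] / 0.4800 = [-0.1603 + 0.1742] / 0.4800 = 0.0289 which rounds to 0.03
d₂ = d₁ − σ√T = 0.0289 − 0.4800 = -0.4511 which rounds to -0.45
e^(−rT) = e^(−0.059·1) = 0.9427
N(−d₂) = N(0.45) = 0.6736;  N(−d₁) = N(-0.03) = 0.4880
P = 54·0.9427·0.6736 − 46·0.4880 = 34.2901 − 22.4480 = 11.8421

$11.84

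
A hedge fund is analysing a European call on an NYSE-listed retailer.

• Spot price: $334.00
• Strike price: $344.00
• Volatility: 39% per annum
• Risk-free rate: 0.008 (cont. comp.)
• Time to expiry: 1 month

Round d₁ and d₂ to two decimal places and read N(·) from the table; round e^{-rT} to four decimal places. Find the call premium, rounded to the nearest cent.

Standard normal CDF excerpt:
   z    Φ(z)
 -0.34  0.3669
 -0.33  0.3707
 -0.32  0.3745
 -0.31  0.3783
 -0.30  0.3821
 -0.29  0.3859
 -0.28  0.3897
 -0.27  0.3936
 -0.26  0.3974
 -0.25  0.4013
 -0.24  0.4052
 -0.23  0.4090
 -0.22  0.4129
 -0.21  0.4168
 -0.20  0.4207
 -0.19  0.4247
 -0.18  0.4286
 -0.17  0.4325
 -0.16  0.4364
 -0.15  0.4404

σ√T = 0.39 × 0.2887 = 0.1126
d₁ = [ln(334/344) + (0.008 + 0.39²/2)·0.08333] / 0.1126 = [-0.0295 + 0.0070] / 0.1126 = -0.1998 → -0.20
d₂ = d₁ − σ√T = -0.1998 − 0.1126 = -0.3124 → -0.31
e^(−rT) = e^(−0.008·0.08333) = 0.9993
N(d₁) = N(-0.20) = 0.4207;  N(d₂) = N(-0.31) = 0.3783
C = 334·0.4207 − 344·0.9993·0.3783 = 140.5138 − 130.0441 = 10.4697

$10.47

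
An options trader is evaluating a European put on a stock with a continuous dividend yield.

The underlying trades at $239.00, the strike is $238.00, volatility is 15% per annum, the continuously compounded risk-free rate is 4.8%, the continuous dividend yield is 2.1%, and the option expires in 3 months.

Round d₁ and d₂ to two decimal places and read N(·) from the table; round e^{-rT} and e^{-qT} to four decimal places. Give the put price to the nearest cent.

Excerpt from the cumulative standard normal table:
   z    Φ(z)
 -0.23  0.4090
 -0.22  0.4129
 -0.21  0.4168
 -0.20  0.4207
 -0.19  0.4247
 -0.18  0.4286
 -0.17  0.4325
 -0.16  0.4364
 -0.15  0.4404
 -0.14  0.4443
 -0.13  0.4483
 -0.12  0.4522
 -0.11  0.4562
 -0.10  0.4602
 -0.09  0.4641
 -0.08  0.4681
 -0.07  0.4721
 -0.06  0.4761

$5.38

T = 0.25;  σ√T = 0.0750
ln(S/K) + (r − q + σ²/2)T = ln(239/238) + (0.048 − 0.021 + 0.15²/2)·0.25 = 0.0042 + 0.0096 = 0.0138
d₁ = 0.0138 / 0.0750 = 0.1834 which rounds to 0.18
d₂ = d₁ − σ√T = 0.1834 − 0.0750 = 0.1084 which rounds to 0.11
exp(−qT) = exp(−0.021·0.25) = 0.9948;  exp(−rT) = exp(−0.048·0.25) = 0.9881
N(−d₂) = N(-0.11) = 0.4562;  N(−d₁) = N(-0.18) = 0.4286
P = 238·0.9881·0.4562 − 239·0.9948·0.4286 = 107.2836 − 101.9027 = 5.3808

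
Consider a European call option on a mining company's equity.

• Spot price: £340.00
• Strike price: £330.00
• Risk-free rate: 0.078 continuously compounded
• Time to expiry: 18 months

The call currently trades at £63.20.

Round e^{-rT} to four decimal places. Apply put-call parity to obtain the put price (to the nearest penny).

e^(−rT) = e^(−0.078·1.5) = 0.8896
Put-call parity: C − P = S − K·e^(−rT) = 340 − 330·0.8896 = 340 − 293.5680 = 46.4320
P = C − (C − P) = 63.20 − (46.4320) = 16.7680

£16.77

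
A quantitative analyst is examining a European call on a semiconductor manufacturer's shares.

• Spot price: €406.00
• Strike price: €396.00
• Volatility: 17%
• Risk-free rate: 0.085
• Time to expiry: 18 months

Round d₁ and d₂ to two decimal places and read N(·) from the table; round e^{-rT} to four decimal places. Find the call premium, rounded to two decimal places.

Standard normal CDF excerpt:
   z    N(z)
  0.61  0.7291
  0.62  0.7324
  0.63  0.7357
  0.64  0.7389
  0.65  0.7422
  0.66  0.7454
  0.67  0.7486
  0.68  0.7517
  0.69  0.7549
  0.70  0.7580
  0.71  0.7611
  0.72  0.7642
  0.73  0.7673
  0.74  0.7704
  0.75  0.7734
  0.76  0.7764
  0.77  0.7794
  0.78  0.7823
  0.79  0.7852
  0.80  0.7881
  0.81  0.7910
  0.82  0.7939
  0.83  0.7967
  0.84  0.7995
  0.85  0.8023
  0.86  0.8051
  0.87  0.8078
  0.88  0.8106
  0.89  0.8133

T = 1.5;  σ√T = 0.2082
d₁ = [ln(406/396) + (0.085 + ½·0.17²)·1.5] / (σ√T) = (0.0249 + 0.1492) / 0.2082 = 0.8363 which rounds to 0.84
d₂ = 0.8363 − 0.2082 = 0.6280 which rounds to 0.63
exp(−rT) = exp(−0.085·1.5) = 0.8803
C = 406·N(0.84) − 396·0.8803·N(0.63) = 406·0.7995 − 396·0.8803·0.7357 = 324.5970 − 256.4641 = 68.1329

€68.13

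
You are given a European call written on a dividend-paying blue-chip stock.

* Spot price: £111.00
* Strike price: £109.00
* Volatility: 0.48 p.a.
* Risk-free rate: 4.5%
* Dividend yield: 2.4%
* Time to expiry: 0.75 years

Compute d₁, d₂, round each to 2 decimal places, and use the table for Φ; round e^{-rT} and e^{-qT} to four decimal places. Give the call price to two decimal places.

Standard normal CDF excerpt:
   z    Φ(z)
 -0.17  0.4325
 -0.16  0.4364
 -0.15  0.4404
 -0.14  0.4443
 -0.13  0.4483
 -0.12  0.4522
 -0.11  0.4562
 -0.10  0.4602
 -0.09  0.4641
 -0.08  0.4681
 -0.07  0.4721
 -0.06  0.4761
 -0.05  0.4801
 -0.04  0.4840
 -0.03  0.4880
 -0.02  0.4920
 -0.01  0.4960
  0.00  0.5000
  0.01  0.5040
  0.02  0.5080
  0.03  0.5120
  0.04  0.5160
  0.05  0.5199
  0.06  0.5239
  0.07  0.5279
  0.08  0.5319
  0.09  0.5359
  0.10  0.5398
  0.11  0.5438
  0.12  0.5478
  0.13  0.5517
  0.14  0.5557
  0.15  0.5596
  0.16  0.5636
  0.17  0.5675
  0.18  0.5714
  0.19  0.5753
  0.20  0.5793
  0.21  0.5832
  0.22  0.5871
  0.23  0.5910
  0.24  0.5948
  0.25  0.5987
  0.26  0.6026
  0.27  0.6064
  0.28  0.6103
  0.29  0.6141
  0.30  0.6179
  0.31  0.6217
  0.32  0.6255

£19.71

σ√T = 0.48 × 0.8660 = 0.4157
d₁ = [ln(111/109) + (0.045 − 0.024 + 0.48²/2)·0.75] / 0.4157 = [0.0182 + 0.1021] / 0.4157 = 0.2895 which rounds to 0.29
d₂ = d₁ − σ√T = 0.2895 − 0.4157 = -0.1262 which rounds to -0.13
e^(−qT) = e^(−0.024·0.75) = 0.9822;  e^(−rT) = e^(−0.045·0.75) = 0.9668
N(d₁) = N(0.29) = 0.6141;  N(d₂) = N(-0.13) = 0.4483
C = 111·0.9822·0.6141 − 109·0.9668·0.4483 = 66.9518 − 47.2424 = 19.7094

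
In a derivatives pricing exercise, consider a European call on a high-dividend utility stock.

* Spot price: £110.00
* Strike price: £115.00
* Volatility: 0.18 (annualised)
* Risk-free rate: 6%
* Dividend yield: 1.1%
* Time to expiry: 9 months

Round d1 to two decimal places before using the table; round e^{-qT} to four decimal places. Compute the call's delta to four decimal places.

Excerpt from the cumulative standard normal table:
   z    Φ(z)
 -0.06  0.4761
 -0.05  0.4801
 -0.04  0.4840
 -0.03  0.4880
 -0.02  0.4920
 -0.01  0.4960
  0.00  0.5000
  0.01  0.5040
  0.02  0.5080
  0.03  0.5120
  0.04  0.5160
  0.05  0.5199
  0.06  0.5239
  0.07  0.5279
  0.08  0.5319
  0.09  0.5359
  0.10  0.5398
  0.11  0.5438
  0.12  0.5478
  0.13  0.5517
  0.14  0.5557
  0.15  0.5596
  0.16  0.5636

0.5078

σ√T = 0.18·√0.75 = 0.1559
d₁ = [ln(110/115) + (0.06 − 0.011 + 0.18²/2)·0.75] / 0.1559 = [-0.0445 + 0.0489] / 0.1559 = 0.0285 → 0.03
N(d₁) = N(0.03) = 0.5120
Δ_call = e^(−qT)·N(d₁) = 0.9918·0.5120 = 0.5078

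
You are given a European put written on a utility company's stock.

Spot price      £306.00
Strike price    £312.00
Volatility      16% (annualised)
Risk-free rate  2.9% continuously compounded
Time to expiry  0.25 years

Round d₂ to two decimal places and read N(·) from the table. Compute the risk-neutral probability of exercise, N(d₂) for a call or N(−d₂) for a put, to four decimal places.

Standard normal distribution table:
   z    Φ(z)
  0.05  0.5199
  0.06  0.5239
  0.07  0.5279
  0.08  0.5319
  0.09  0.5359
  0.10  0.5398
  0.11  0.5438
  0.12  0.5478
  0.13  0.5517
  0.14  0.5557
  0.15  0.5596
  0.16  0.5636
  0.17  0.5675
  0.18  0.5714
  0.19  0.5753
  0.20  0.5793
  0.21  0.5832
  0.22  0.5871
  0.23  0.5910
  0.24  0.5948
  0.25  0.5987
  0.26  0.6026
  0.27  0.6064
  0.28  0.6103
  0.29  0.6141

σ√T = 0.16 × 0.5000 = 0.0800
d₁ = [ln(306/312) + (0.029 + 0.16²/2)·0.25] / 0.0800 = [-0.0194 + 0.0105] / 0.0800 = -0.1121 ≈ -0.11
d₂ = d₁ − σ√T = -0.1121 − 0.0800 = -0.1921 ≈ -0.19
Risk-neutral Pr[S_T < K] = N(−d₂) = N(0.19) = 0.5753

0.5753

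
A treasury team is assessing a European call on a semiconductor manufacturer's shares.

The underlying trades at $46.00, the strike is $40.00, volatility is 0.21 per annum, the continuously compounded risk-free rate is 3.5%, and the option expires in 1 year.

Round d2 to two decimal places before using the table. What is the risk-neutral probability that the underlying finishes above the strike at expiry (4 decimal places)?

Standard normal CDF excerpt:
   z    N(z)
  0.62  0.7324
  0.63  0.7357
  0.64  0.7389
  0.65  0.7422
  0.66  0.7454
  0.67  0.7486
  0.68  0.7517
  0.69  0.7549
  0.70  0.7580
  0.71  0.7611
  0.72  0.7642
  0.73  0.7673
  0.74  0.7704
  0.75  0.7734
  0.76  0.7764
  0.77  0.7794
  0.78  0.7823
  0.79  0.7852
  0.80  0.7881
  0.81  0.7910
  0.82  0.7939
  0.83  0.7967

T = 1;  σ√T = 0.2100
ln(S/K) + (r + σ²/2)T = ln(46/40) + (0.035 + 0.21²/2)·1 = 0.1398 + 0.0571 = 0.1968
d₁ = 0.1968 / 0.2100 = 0.9372 which rounds to 0.94
d₂ = d₁ − σ√T = 0.9372 − 0.2100 = 0.7272 which rounds to 0.73
Risk-neutral Pr[S_T > K] = N(d₂) = N(0.73) = 0.7673

0.7673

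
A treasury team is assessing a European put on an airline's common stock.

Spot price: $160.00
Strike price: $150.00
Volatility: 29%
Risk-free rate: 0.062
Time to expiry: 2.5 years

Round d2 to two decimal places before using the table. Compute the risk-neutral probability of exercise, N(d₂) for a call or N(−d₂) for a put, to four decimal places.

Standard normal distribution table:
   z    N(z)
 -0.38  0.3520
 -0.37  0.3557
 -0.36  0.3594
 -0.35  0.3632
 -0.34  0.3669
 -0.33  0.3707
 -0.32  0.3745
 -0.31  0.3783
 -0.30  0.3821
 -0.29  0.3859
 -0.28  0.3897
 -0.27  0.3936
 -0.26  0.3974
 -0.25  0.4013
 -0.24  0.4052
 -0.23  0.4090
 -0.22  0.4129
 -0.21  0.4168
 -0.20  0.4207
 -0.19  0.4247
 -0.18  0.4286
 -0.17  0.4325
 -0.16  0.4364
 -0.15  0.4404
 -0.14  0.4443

σ√T = 0.29 × 1.5811 = 0.4585
d₁ = [ln(160/150) + (0.062 + 0.29²/2)·2.5] / 0.4585 = [0.0645 + 0.2601] / 0.4585 = 0.7081 ≈ 0.71
d₂ = d₁ − σ√T = 0.7081 − 0.4585 = 0.2495 ≈ 0.25
Risk-neutral Pr[S_T < K] = N(−d₂) = N(-0.25) = 0.4013

0.4013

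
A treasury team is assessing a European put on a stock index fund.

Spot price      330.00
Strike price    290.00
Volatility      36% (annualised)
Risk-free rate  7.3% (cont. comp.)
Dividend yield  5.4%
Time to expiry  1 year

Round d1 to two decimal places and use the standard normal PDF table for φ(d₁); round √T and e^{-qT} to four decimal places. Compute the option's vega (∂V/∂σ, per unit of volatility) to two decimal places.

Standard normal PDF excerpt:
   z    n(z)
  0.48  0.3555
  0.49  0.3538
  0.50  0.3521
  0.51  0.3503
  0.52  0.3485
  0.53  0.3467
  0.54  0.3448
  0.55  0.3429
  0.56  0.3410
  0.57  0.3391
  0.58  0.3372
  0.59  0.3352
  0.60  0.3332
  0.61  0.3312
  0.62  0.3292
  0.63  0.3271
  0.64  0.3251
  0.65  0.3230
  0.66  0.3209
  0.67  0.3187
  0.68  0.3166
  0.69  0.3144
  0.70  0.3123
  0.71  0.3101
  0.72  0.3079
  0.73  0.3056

104.80

σ√T = 0.36·√1 = 0.3600
d₁ = [ln(330/290) + (0.073 − 0.054 + 0.36²/2)·1] / 0.3600 = [0.1292 + 0.0838] / 0.3600 = 0.5917 ≈ 0.59
√T = √1 = 1.0000
φ(d₁) = φ(0.59) = 0.3352
e^(−qT) = e^(−0.054·1) = 0.9474
vega = S·e^(−qT)·φ(d₁)·√T = 330·0.9474·0.3352·1.0000 = 104.7976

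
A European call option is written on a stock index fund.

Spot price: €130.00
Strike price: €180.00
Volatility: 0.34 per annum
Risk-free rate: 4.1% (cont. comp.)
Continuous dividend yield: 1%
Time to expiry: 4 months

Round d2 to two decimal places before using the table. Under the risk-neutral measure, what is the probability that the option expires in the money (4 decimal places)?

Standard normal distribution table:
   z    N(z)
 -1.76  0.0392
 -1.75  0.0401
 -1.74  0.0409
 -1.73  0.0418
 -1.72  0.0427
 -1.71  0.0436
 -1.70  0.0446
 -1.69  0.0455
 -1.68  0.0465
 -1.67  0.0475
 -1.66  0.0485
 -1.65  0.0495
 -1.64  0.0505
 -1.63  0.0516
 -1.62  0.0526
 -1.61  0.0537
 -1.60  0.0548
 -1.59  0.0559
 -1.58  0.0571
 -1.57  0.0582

0.0446

σ√T = 0.34 × 0.5774 = 0.1963
d₁ = [ln(130/180) + (0.041 − 0.01 + 0.34²/2)·0.3333] / 0.1963 = [-0.3254 + 0.0296] / 0.1963 = -1.5070 ≈ -1.51
d₂ = d₁ − σ√T = -1.5070 − 0.1963 = -1.7033 ≈ -1.70
Pr(exercise) under Q = N(d₂) = 0.0446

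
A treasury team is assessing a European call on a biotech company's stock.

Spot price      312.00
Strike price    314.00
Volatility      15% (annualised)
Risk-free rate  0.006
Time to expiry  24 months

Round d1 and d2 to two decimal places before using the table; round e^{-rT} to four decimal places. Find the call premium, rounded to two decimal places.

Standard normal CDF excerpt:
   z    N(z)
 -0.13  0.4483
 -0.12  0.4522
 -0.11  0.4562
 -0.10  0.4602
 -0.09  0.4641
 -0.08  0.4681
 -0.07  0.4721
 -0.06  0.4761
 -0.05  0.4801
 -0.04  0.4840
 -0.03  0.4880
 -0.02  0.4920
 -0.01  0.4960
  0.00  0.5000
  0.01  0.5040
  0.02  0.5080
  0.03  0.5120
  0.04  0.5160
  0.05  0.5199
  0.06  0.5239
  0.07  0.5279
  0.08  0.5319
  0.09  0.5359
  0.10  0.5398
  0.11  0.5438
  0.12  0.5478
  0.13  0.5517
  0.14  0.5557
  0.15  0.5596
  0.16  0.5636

26.90

σ√T = 0.15 × 1.4142 = 0.2121
d₁ = [ln(312/314) + (0.006 + 0.15²/2)·2] / 0.2121 = [-0.0064 + 0.0345] / 0.2121 = 0.1325 ⇒ 0.13
d₂ = d₁ − σ√T = 0.1325 − 0.2121 = -0.0796 ⇒ -0.08
e^(−rT) = e^(−0.006·2) = 0.9881
N(d₁) = N(0.13) = 0.5517;  N(d₂) = N(-0.08) = 0.4681
C = 312·0.5517 − 314·0.9881·0.4681 = 172.1304 − 145.2343 = 26.8961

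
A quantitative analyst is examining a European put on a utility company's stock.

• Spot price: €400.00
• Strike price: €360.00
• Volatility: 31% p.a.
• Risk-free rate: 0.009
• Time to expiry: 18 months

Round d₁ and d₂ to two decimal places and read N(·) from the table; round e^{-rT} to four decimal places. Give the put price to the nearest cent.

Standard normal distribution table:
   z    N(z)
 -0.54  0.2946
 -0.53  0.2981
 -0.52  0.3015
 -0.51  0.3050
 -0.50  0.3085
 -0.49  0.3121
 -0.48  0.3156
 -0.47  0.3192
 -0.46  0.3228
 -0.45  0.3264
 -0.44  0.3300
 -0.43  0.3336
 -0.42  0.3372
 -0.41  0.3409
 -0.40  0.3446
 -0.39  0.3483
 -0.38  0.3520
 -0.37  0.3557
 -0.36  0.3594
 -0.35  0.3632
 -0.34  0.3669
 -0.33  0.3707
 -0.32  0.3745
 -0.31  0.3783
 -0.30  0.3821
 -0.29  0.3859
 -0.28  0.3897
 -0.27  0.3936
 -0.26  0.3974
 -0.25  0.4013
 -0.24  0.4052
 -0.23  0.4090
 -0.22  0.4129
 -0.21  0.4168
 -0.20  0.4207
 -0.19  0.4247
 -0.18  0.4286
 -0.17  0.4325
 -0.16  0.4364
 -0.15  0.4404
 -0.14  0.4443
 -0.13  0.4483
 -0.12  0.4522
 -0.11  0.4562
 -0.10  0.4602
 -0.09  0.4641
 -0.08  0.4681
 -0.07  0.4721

€37.21

T = 1.5;  σ√T = 0.3797
d₁ = [ln(400/360) + (0.009 + ½·0.31²)·1.5] / (σ√T) = (0.1054 + 0.0856) / 0.3797 = 0.5029 which rounds to 0.50
d₂ = 0.5029 − 0.3797 = 0.1232 which rounds to 0.12
exp(−rT) = exp(−0.009·1.5) = 0.9866
P = 360·0.9866·N(-0.12) − 400·N(-0.50) = 360·0.9866·0.4522 − 400·0.3085 = 160.6106 − 123.4000 = 37.2106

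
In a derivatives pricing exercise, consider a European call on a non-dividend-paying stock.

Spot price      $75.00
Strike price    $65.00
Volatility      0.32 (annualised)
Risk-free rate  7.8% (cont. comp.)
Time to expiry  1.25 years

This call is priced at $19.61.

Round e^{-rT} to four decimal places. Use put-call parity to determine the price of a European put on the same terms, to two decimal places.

exp(−rT) = exp(−0.078·1.25) = 0.9071
Put-call parity: C − P = S − K·e^(−rT) = 75 − 65·0.9071 = 75 − 58.9615 = 16.0385
P = C − (C − P) = 19.61 − (16.0385) = 3.5715

$3.57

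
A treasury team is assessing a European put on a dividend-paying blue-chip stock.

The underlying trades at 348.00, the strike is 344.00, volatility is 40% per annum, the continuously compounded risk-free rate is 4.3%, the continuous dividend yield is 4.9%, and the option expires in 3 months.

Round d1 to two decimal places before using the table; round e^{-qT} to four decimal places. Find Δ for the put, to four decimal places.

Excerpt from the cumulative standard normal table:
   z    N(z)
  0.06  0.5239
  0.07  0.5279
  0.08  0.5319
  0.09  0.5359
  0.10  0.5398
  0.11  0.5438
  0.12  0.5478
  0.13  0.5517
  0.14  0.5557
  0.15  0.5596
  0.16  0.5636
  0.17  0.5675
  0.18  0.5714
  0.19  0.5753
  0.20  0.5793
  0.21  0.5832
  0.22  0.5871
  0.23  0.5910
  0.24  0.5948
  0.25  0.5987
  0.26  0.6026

T = 0.25;  σ√T = 0.2000
d₁ = [ln(348/344) + (0.043 − 0.049 + 0.4²/2)·0.25] / 0.2000 = [0.0116 + 0.0185] / 0.2000 = 0.1503 → 0.15
N(d₁) = N(0.15) = 0.5596
Δ_put = exp(−qT)·(N(d₁) − 1) = 0.9878·(0.5596 − 1) = -0.4350

-0.4350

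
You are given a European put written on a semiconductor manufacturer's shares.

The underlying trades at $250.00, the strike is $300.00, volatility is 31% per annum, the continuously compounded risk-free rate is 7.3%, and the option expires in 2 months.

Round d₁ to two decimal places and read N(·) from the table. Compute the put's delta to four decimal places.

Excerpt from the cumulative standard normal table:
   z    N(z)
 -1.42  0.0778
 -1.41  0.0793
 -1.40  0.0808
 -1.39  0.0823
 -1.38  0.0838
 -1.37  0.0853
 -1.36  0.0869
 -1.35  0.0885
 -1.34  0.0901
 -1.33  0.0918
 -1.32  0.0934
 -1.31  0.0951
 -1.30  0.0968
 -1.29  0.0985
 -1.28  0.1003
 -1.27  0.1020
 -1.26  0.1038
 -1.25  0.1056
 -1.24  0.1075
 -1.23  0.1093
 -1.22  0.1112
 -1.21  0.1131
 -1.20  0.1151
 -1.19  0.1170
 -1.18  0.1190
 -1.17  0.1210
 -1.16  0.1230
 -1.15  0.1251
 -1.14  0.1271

-0.8997

σ√T = 0.31 × 0.4082 = 0.1266
ln(S/K) + (r + σ²/2)T = ln(250/300) + (0.073 + 0.31²/2)·0.1667 = -0.1823 + 0.0202 = -0.1621
d₁ = -0.1621 / 0.1266 = -1.2812 ≈ -1.28
N(d₁) = N(-1.28) = 0.1003
Δ_put = N(d₁) − 1 = 0.1003 − 1 = -0.8997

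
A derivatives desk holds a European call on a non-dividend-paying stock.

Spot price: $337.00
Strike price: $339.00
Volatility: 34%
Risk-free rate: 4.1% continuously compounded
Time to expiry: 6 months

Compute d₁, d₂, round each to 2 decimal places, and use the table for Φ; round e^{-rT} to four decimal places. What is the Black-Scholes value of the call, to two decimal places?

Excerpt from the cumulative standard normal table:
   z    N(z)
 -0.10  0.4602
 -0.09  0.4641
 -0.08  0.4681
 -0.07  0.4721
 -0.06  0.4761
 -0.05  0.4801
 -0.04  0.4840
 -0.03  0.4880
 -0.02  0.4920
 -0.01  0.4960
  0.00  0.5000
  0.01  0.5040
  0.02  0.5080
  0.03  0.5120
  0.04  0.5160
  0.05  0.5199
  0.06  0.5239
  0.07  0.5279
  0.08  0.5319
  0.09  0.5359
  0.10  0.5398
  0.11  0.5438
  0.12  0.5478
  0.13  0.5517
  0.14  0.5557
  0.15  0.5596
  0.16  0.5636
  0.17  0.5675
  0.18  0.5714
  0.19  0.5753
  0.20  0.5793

$34.44

σ√T = 0.34·√0.5 = 0.2404
d₁ = [ln(337/339) + (0.041 + ½·0.34²)·0.5] / (σ√T) = (-0.0059 + 0.0494) / 0.2404 = 0.1809 ⇒ 0.18
d₂ = 0.1809 − 0.2404 = -0.0596 ⇒ -0.06
e^(−rT) = e^(−0.041·0.5) = 0.9797
N(d₁) = N(0.18) = 0.5714;  N(d₂) = N(-0.06) = 0.4761
C = 337·0.5714 − 339·0.9797·0.4761 = 192.5618 − 158.1215 = 34.4403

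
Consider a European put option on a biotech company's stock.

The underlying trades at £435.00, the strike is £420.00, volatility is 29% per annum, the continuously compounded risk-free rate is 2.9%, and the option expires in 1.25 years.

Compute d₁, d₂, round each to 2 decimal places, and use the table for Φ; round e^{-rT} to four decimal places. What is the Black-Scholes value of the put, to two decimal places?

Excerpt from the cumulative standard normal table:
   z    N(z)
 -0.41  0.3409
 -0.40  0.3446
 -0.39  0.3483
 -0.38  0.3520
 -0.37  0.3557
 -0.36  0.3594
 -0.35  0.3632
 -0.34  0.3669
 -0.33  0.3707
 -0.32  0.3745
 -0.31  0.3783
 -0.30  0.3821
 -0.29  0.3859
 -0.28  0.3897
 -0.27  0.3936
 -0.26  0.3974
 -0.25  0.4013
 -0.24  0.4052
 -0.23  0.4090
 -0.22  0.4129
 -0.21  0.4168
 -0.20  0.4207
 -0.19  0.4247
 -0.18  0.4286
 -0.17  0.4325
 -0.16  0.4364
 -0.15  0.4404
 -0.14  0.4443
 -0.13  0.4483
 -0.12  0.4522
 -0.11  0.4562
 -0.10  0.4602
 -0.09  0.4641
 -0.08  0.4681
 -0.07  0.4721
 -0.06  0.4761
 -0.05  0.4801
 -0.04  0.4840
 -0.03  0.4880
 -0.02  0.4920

σ√T = 0.29·√1.25 = 0.3242
ln(S/K) + (r + σ²/2)T = ln(435/420) + (0.029 + 0.29²/2)·1.25 = 0.0351 + 0.0888 = 0.1239
d₁ = 0.1239 / 0.3242 = 0.3821 which rounds to 0.38
d₂ = d₁ − σ√T = 0.3821 − 0.3242 = 0.0579 which rounds to 0.06
exp(−rT) = exp(−0.029·1.25) = 0.9644
N(−d₂) = N(-0.06) = 0.4761;  N(−d₁) = N(-0.38) = 0.3520
P = 420·0.9644·0.4761 − 435·0.3520 = 192.8434 − 153.1200 = 39.7234

£39.72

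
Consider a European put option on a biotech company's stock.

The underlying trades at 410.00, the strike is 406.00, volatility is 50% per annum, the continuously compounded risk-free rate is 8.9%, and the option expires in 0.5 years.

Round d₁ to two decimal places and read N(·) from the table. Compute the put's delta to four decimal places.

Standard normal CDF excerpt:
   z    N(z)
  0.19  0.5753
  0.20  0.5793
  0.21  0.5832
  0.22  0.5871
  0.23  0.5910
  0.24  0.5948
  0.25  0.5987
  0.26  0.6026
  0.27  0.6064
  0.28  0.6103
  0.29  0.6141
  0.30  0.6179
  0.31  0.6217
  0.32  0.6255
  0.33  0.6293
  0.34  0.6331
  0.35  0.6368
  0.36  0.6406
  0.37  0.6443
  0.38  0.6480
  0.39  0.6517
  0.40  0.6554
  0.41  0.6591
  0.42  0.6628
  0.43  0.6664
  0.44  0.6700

T = 0.5;  σ√T = 0.3536
d₁ = [ln(410/406) + (0.089 + 0.5²/2)·0.5] / 0.3536 = [0.0098 + 0.1070] / 0.3536 = 0.3304 → 0.33
N(d₁) = N(0.33) = 0.6293
Δ_put = N(d₁) − 1 = 0.6293 − 1 = -0.3707

-0.3707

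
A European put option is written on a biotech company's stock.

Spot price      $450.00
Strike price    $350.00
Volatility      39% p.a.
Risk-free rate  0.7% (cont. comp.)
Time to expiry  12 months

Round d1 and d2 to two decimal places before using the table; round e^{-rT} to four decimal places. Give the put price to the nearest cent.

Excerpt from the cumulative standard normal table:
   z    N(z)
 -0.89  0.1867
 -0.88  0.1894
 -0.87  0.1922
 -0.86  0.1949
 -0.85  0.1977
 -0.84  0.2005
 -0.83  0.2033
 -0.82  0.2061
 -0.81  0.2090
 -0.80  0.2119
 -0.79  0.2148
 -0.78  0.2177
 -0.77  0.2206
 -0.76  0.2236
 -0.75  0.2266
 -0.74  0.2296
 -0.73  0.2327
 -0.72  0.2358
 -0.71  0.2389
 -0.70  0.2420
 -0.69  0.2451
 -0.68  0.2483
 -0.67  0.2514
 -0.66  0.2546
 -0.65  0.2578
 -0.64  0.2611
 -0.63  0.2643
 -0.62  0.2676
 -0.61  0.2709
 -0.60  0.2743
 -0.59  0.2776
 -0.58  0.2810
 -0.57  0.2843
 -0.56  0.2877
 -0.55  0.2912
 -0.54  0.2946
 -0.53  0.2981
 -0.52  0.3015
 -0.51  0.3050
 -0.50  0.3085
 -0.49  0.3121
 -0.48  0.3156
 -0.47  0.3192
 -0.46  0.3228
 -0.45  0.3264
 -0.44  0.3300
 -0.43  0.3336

$23.23

σ√T = 0.39 × 1.0000 = 0.3900
ln(S/K) + (r + σ²/2)T = ln(450/350) + (0.007 + 0.39²/2)·1 = 0.2513 + 0.0831 = 0.3344
d₁ = 0.3344 / 0.3900 = 0.8573 which rounds to 0.86
d₂ = d₁ − σ√T = 0.8573 − 0.3900 = 0.4673 which rounds to 0.47
exp(−rT) = exp(−0.007·1) = 0.9930
N(−d₂) = N(-0.47) = 0.3192;  N(−d₁) = N(-0.86) = 0.1949
P = 350·0.9930·0.3192 − 450·0.1949 = 110.9380 − 87.7050 = 23.2330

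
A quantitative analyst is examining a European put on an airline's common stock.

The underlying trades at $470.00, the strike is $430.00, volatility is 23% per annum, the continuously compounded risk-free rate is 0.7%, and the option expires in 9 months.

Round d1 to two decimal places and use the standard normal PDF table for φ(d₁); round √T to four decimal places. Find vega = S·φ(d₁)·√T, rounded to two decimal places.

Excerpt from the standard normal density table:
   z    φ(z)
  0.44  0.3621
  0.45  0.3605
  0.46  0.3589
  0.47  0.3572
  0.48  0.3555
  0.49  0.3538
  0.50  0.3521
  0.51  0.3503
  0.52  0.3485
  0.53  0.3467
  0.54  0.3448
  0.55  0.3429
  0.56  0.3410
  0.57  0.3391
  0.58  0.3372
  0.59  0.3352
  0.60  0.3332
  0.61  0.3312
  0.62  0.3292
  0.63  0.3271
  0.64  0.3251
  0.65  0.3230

σ√T = 0.23·√0.75 = 0.1992
d₁ = [ln(470/430) + (0.007 + 0.23²/2)·0.75] / 0.1992 = [0.0889 + 0.0251] / 0.1992 = 0.5725 which rounds to 0.57
√T = √0.75 = 0.8660
φ(d₁) = φ(0.57) = 0.3391
vega = S·φ(d₁)·√T = 470·0.3391·0.8660 = 138.0205
(Vega is the same for a European call and put with the same parameters.)

138.02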